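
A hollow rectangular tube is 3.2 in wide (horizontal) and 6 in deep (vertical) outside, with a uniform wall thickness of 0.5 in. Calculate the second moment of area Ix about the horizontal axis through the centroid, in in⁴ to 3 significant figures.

Ix ≈ 34.7 in⁴

Split into non-overlapping primitives; take the origin at the lower-left of the bounding box.
Outer rectangle: 3.2 × 6, A = 19.2 in², y = 3 in, Ī = 57.6 in⁴.
Inner void (subtracted): 2.2 × 5, A = 11 in², y = 3 in, Ī = 22.917 in⁴.
By symmetry the centroid is at mid-height, ȳ = 3 in.
All pieces are centred on the horizontal axis through the centroid, so I = ΣĪ (holes subtracted) = 34.683 in⁴.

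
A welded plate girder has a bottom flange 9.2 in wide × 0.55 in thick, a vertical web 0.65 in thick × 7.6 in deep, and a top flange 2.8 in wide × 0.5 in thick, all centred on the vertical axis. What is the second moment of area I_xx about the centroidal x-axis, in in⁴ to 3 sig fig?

I_xx ≈ 111 in⁴

Break the section into simple shapes (no overlaps), measuring from the bottom-left corner of the bounding box.
Bottom plate: 9.2 × 0.55, A = 5.06 in², y = 0.275 in, Ī = 0.12755 in⁴.
Web plate: 0.65 × 7.6, A = 4.94 in², y = 4.35 in, Ī = 23.778 in⁴.
Top plate: 2.8 × 0.5, A = 1.4 in², y = 8.4 in, Ī = 0.029167 in⁴.
Centroid: ȳ = ΣA·y / ΣA = 3.0386 in.
Transfer each piece to the centroidal x-axis using Ī + A·d² with d = y − 3.0386:
  bottom plate: d = -2.7636 in → contributes +38.774 in⁴
  web plate: d = 1.3114 in → contributes +32.273 in⁴
  top plate: d = 5.3614 in → contributes +40.271 in⁴
Total I = 111.32 in⁴.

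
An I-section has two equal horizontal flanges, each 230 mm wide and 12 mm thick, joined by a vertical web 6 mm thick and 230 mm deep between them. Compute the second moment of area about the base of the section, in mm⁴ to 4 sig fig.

I_base ≈ 1.983 × 10⁸ mm⁴

Decompose the section into non-overlapping parts with the origin at the bottom-left of its bounding rectangle.
Bottom flange: 230 × 12, A = 2 760 mm², y = 6 mm, Ī = 33 120 mm⁴.
Web: 6 × 230, A = 1 380 mm², y = 127 mm, Ī = 6 083 500 mm⁴.
Top flange: 230 × 12, A = 2 760 mm², y = 248 mm, Ī = 33 120 mm⁴.
Transfer each piece to the bottom edge using Ī + A·d² with d = y − 0:
  bottom flange: d = 6 mm → contributes +132 480 mm⁴
  web: d = 127 mm → contributes +28 341 520 mm⁴
  top flange: d = 248 mm → contributes +169 784 160 mm⁴
Total I = 198 258 160 mm⁴.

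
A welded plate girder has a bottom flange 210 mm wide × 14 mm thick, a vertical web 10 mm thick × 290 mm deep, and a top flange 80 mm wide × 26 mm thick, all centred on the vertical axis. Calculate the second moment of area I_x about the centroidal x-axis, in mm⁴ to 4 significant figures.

I_x ≈ 1.386 × 10⁸ mm⁴

Treat the section as a set of non-overlapping primitives; coordinates are from the bounding-box lower-left.
Bottom plate: 210 × 14, A = 2 940 mm², y = 7 mm, Ī = 48 020 mm⁴.
Web plate: 10 × 290, A = 2 900 mm², y = 159 mm, Ī = 20 324 167 mm⁴.
Top plate: 80 × 26, A = 2 080 mm², y = 317 mm, Ī = 117 173 mm⁴.
Centroid: ȳ = ΣA·y / ΣA = 144.071 mm.
Transfer each piece to the centroidal x-axis using Ī + A·d² with d = y − 144.071:
  bottom plate: d = -137.071 mm → contributes +55 285 853 mm⁴
  web plate: d = 14.9293 mm → contributes +20 970 530 mm⁴
  top plate: d = 172.929 mm → contributes +62 318 617 mm⁴
Total I = 138 575 000 mm⁴.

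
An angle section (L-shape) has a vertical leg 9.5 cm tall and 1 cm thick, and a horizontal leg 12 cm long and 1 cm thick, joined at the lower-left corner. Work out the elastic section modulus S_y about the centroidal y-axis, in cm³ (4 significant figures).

S_y ≈ 35.65 cm³

Break the section into simple shapes (no overlaps), measuring from the bottom-left corner of the bounding box.
Vertical leg: 1 × 9.5, A = 9.5 cm², x = 0.5 cm, Ī = 0.791667 cm⁴.
Horizontal leg (remainder): 11 × 1, A = 11 cm², x = 6.5 cm, Ī = 110.917 cm⁴.
Centroid: x̄ = ΣA·x / ΣA = 3.71951 cm.
Transfer each piece to the centroidal y-axis using Ī + A·d² with d = x − 3.71951:
  vertical leg: d = -3.21951 cm → contributes +99.2616 cm⁴
  horizontal leg (remainder): d = 2.78049 cm → contributes +195.959 cm⁴
Total I = 295.221 cm⁴.
Extreme fibre distance c = 8.28049 cm; S = I/c = 35.6526 cm³.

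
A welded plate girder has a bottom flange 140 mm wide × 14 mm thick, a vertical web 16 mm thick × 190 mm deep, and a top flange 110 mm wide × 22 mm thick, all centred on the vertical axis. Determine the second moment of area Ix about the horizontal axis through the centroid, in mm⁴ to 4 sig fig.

Ix ≈ 5.643 × 10⁷ mm⁴

Treat the section as a set of non-overlapping primitives; coordinates are from the bounding-box lower-left.
Bottom plate: 140 × 14, A = 1 960 mm², y = 7 mm, Ī = 32013.3 mm⁴.
Web plate: 16 × 190, A = 3 040 mm², y = 109 mm, Ī = 9 145 333 mm⁴.
Top plate: 110 × 22, A = 2 420 mm², y = 215 mm, Ī = 97606.7 mm⁴.
Centroid: ȳ = ΣA·y / ΣA = 116.628 mm.
Transfer each piece to the horizontal axis through the centroid using Ī + A·d² with d = y − 116.628:
  bottom plate: d = -109.628 mm → contributes +23 587 892 mm⁴
  web plate: d = -7.62803 mm → contributes +9 322 221 mm⁴
  top plate: d = 98.372 mm → contributes +23 516 053 mm⁴
Total I = 56 426 167 mm⁴.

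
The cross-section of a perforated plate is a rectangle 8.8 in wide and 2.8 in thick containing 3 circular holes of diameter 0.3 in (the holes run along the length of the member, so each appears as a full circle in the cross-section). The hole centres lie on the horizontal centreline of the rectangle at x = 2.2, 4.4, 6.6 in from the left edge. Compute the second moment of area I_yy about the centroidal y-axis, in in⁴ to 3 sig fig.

Decompose the section into non-overlapping parts with the origin at the bottom-left of its bounding rectangle.
Plate: 8.8 × 2.8, A = 24.64 in², x = 4.4 in, Ī = 159.01 in⁴.
Hole 1 (subtracted): ⌀0.3, A = 0.070686 in², x = 2.2 in, Ī = 0.00039761 in⁴.
Hole 2 (subtracted): ⌀0.3, A = 0.070686 in², x = 4.4 in, Ī = 0.00039761 in⁴.
Hole 3 (subtracted): ⌀0.3, A = 0.070686 in², x = 6.6 in, Ī = 0.00039761 in⁴.
By symmetry the centroid is at mid-width, x̄ = 4.4 in.
Transfer each piece to the centroidal y-axis using Ī + A·d² with d = x − 4.4:
  plate: d = 0 in → contributes +159.01 in⁴
  hole 1: d = -2.2 in → contributes −0.34252 in⁴
  hole 2: d = 0 in → contributes −0.00039761 in⁴
  hole 3: d = 2.2 in → contributes −0.34252 in⁴
Total I = 158.32 in⁴.

I_yy ≈ 158 in⁴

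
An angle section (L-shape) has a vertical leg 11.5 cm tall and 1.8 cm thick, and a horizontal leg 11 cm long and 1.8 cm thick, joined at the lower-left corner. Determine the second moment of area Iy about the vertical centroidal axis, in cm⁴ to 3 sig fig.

Iy ≈ 401 cm⁴

Decompose the section into non-overlapping parts with the origin at the bottom-left of its bounding rectangle.
Vertical leg: 1.8 × 11.5, A = 20.7 cm², x = 0.9 cm, Ī = 5.589 cm⁴.
Horizontal leg (remainder): 9.2 × 1.8, A = 16.56 cm², x = 6.4 cm, Ī = 116.8 cm⁴.
Centroid: x̄ = ΣA·x / ΣA = 3.3444 cm.
Transfer each piece to the vertical centroidal axis using Ī + A·d² with d = x − 3.3444:
  vertical leg: d = -2.4444 cm → contributes +129.28 cm⁴
  horizontal leg (remainder): d = 3.0556 cm → contributes +271.41 cm⁴
Total I = 400.69 cm⁴.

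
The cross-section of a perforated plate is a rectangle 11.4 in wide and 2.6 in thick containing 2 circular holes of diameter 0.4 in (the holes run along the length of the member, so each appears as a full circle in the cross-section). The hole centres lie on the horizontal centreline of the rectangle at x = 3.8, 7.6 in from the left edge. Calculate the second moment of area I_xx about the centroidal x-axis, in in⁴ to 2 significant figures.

Break the section into simple shapes (no overlaps), measuring from the bottom-left corner of the bounding box.
Plate: 11.4 × 2.6, A = 29.64 in², y = 1.3 in, Ī = 16.7 in⁴.
Hole 1 (subtracted): ⌀0.4, A = 0.1257 in², y = 1.3 in, Ī = 0.001257 in⁴.
Hole 2 (subtracted): ⌀0.4, A = 0.1257 in², y = 1.3 in, Ī = 0.001257 in⁴.
By symmetry the centroid is at mid-height, ȳ = 1.3 in.
All pieces are centred on the centroidal x-axis, so I = ΣĪ (holes subtracted) = 16.69 in⁴.

I_xx ≈ 17 in⁴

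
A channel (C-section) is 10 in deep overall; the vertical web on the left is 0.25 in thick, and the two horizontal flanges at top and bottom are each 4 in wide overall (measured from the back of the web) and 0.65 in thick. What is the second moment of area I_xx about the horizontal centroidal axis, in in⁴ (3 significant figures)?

I_xx ≈ 128 in⁴

Treat the section as a set of non-overlapping primitives; coordinates are from the bounding-box lower-left.
Web: 0.25 × 10, A = 2.5 in², y = 5 in, Ī = 20.833 in⁴.
Top flange (beyond web): 3.75 × 0.65, A = 2.4375 in², y = 9.675 in, Ī = 0.08582 in⁴.
Bottom flange (beyond web): 3.75 × 0.65, A = 2.4375 in², y = 0.325 in, Ī = 0.08582 in⁴.
By symmetry the centroid is at mid-height, ȳ = 5 in.
Transfer each piece to the horizontal centroidal axis using Ī + A·d² with d = y − 5:
  web: d = 0 in → contributes +20.833 in⁴
  top flange (beyond web): d = 4.675 in → contributes +53.359 in⁴
  bottom flange (beyond web): d = -4.675 in → contributes +53.359 in⁴
Total I = 127.55 in⁴.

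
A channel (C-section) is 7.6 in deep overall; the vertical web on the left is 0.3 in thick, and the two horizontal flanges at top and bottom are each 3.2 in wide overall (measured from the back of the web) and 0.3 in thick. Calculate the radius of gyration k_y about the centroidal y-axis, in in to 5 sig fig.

Decompose the section into non-overlapping parts with the origin at the bottom-left of its bounding rectangle.
Web: 0.3 × 7.6, A = 2.28 in², x = 0.15 in, Ī = 0.0171 in⁴.
Top flange (beyond web): 2.9 × 0.3, A = 0.87 in², x = 1.75 in, Ī = 0.609725 in⁴.
Bottom flange (beyond web): 2.9 × 0.3, A = 0.87 in², x = 1.75 in, Ī = 0.609725 in⁴.
Centroid: x̄ = ΣA·x / ΣA = 0.8425373 in.
Transfer each piece to the centroidal y-axis using Ī + A·d² with d = x − 0.8425373:
  web: d = -0.6925373 in → contributes +1.110606 in⁴
  top flange (beyond web): d = 0.9074627 in → contributes +1.32616 in⁴
  bottom flange (beyond web): d = 0.9074627 in → contributes +1.32616 in⁴
Total I = 3.762926 in⁴.
Radius of gyration: k = √(I/A) = √(3.762926 / 4.02) = 0.9674974 in.

k_y ≈ 0.96750 in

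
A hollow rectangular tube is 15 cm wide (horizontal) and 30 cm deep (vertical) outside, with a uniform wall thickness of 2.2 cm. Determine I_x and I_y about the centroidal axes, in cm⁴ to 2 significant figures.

I_x ≈ 1.9 × 10⁴ cm⁴, I_y ≈ 5900 cm⁴

Break the section into simple shapes (no overlaps), measuring from the bottom-left corner of the bounding box.
Outer rectangle: 15 × 30, A = 450 cm², y = 15 cm, Ī = 33 750 cm⁴.
Inner void (subtracted): 10.6 × 25.6, A = 271.4 cm², y = 15 cm, Ī = 14 820 cm⁴.
By symmetry the centroid is at mid-height, ȳ = 15 cm.
All pieces are centred on the centroidal x-axis, so I = ΣĪ (holes subtracted) = 18 930 cm⁴.
Repeating about the centroidal y-axis gives I_y = 5 897 cm⁴.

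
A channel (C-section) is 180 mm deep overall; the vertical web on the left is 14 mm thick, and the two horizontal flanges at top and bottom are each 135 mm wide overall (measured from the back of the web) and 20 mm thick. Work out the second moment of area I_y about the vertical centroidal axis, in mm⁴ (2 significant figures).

I_y ≈ 1.3 × 10⁷ mm⁴

Decompose the section into non-overlapping parts with the origin at the bottom-left of its bounding rectangle.
Web: 14 × 180, A = 2 520 mm², x = 7 mm, Ī = 41 160 mm⁴.
Top flange (beyond web): 121 × 20, A = 2 420 mm², x = 74.5 mm, Ī = 2 952 602 mm⁴.
Bottom flange (beyond web): 121 × 20, A = 2 420 mm², x = 74.5 mm, Ī = 2 952 602 mm⁴.
Centroid: x̄ = ΣA·x / ΣA = 51.39 mm.
Transfer each piece to the vertical centroidal axis using Ī + A·d² with d = x − 51.39:
  web: d = -44.39 mm → contributes +5 006 434 mm⁴
  top flange (beyond web): d = 23.11 mm → contributes +4 245 214 mm⁴
  bottom flange (beyond web): d = 23.11 mm → contributes +4 245 214 mm⁴
Total I = 13 496 862 mm⁴.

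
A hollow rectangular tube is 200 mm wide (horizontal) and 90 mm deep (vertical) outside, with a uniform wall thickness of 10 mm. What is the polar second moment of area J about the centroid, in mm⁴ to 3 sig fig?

Break the section into simple shapes (no overlaps), measuring from the bottom-left corner of the bounding box.
Outer rectangle: 200 × 90, A = 18 000 mm², y = 45 mm, Ī = 12 150 000 mm⁴.
Inner void (subtracted): 180 × 70, A = 12 600 mm², y = 45 mm, Ī = 5 145 000 mm⁴.
By symmetry the centroid is at mid-height, ȳ = 45 mm.
All pieces are centred on the centroidal x-axis, so I = ΣĪ (holes subtracted) = 7 005 000 mm⁴.
Repeating about the centroidal y-axis gives I_y = 25 980 000 mm⁴.
Polar second moment: J = I_x + I_y = 32 985 000 mm⁴.

J ≈ 3.30 × 10⁷ mm⁴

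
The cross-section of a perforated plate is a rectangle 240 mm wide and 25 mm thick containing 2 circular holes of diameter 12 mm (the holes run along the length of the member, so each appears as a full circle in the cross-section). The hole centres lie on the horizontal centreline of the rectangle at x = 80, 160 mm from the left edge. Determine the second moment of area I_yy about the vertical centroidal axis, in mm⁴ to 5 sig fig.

Split into non-overlapping primitives; take the origin at the lower-left of the bounding box.
Plate: 240 × 25, A = 6 000 mm², x = 120 mm, Ī = 28 800 000 mm⁴.
Hole 1 (subtracted): ⌀12, A = 113.0973 mm², x = 80 mm, Ī = 1017.876 mm⁴.
Hole 2 (subtracted): ⌀12, A = 113.0973 mm², x = 160 mm, Ī = 1017.876 mm⁴.
By symmetry the centroid is at mid-width, x̄ = 120 mm.
Transfer each piece to the vertical centroidal axis using Ī + A·d² with d = x − 120:
  plate: d = 0 mm → contributes +28 800 000 mm⁴
  hole 1: d = -40 mm → contributes −181973.6 mm⁴
  hole 2: d = 40 mm → contributes −181973.6 mm⁴
Total I = 28 436 053 mm⁴.

I_yy ≈ 2.8436 × 10⁷ mm⁴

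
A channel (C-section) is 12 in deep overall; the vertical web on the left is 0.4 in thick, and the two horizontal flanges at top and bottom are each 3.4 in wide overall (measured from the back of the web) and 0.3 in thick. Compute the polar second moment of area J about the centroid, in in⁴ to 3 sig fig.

Decompose the section into non-overlapping parts with the origin at the bottom-left of its bounding rectangle.
Web: 0.4 × 12, A = 4.8 in², y = 6 in, Ī = 57.6 in⁴.
Top flange (beyond web): 3 × 0.3, A = 0.9 in², y = 11.85 in, Ī = 0.00675 in⁴.
Bottom flange (beyond web): 3 × 0.3, A = 0.9 in², y = 0.15 in, Ī = 0.00675 in⁴.
By symmetry the centroid is at mid-height, ȳ = 6 in.
Transfer each piece to the centroidal x-axis using Ī + A·d² with d = y − 6:
  web: d = 0 in → contributes +57.6 in⁴
  top flange (beyond web): d = 5.85 in → contributes +30.807 in⁴
  bottom flange (beyond web): d = -5.85 in → contributes +30.807 in⁴
Total I = 119.21 in⁴.
For the y-axis: x̄ = 0.66364 in.
Repeating about the centroidal y-axis gives I_y = 5.1973 in⁴.
Polar second moment: J = I_x + I_y = 124.41 in⁴.

J ≈ 124 in⁴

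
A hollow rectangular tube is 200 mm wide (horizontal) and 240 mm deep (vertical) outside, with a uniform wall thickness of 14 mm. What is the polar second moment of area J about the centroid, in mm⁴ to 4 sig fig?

Treat the section as a set of non-overlapping primitives; coordinates are from the bounding-box lower-left.
Outer rectangle: 200 × 240, A = 48 000 mm², y = 120 mm, Ī = 230 400 000 mm⁴.
Inner void (subtracted): 172 × 212, A = 36 464 mm², y = 120 mm, Ī = 136 569 835 mm⁴.
By symmetry the centroid is at mid-height, ȳ = 120 mm.
All pieces are centred on the centroidal x-axis, so I = ΣĪ (holes subtracted) = 93 830 165 mm⁴.
Repeating about the centroidal y-axis gives I_y = 70 104 085 mm⁴.
Polar second moment: J = I_x + I_y = 163 934 251 mm⁴.

J ≈ 1.639 × 10⁸ mm⁴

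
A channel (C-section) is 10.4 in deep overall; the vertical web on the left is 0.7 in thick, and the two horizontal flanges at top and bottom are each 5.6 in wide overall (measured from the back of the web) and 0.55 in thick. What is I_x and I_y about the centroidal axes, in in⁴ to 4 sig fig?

Decompose the section into non-overlapping parts with the origin at the bottom-left of its bounding rectangle.
Web: 0.7 × 10.4, A = 7.28 in², y = 5.2 in, Ī = 65.6171 in⁴.
Top flange (beyond web): 4.9 × 0.55, A = 2.695 in², y = 10.125 in, Ī = 0.0679365 in⁴.
Bottom flange (beyond web): 4.9 × 0.55, A = 2.695 in², y = 0.275 in, Ī = 0.0679365 in⁴.
By symmetry the centroid is at mid-height, ȳ = 5.2 in.
Transfer each piece to the centroidal x-axis using Ī + A·d² with d = y − 5.2:
  web: d = 0 in → contributes +65.6171 in⁴
  top flange (beyond web): d = 4.925 in → contributes +65.4368 in⁴
  bottom flange (beyond web): d = -4.925 in → contributes +65.4368 in⁴
Total I = 196.491 in⁴.
For the y-axis: x̄ = 1.54116 in.
Repeating about the centroidal y-axis gives I_y = 35.3624 in⁴.

I_x ≈ 196.5 in⁴, I_y ≈ 35.36 in⁴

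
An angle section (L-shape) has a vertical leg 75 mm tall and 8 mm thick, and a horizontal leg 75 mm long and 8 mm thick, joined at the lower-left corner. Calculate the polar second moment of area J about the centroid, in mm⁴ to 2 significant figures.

Split into non-overlapping primitives; take the origin at the lower-left of the bounding box.
Vertical leg: 8 × 75, A = 600 mm², y = 37.5 mm, Ī = 281 250 mm⁴.
Horizontal leg (remainder): 67 × 8, A = 536 mm², y = 4 mm, Ī = 2 859 mm⁴.
Centroid: ȳ = ΣA·y / ΣA = 21.69 mm.
Transfer each piece to the centroidal x-axis using Ī + A·d² with d = y − 21.69:
  vertical leg: d = 15.81 mm → contributes +431 154 mm⁴
  horizontal leg (remainder): d = -17.69 mm → contributes +170 662 mm⁴
Total I = 601 816 mm⁴.
For the y-axis: x̄ = 21.69 mm.
Repeating about the centroidal y-axis gives I_y = 601 816 mm⁴.
Polar second moment: J = I_x + I_y = 1 203 632 mm⁴.

J ≈ 1.2 × 10⁶ mm⁴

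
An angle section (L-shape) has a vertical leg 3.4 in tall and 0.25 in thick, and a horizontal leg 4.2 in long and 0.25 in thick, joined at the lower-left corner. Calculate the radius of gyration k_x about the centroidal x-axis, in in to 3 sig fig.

Treat the section as a set of non-overlapping primitives; coordinates are from the bounding-box lower-left.
Vertical leg: 0.25 × 3.4, A = 0.85 in², y = 1.7 in, Ī = 0.81883 in⁴.
Horizontal leg (remainder): 3.95 × 0.25, A = 0.9875 in², y = 0.125 in, Ī = 0.0051432 in⁴.
Centroid: ȳ = ΣA·y / ΣA = 0.85357 in.
Transfer each piece to the centroidal x-axis using Ī + A·d² with d = y − 0.85357:
  vertical leg: d = 0.84643 in → contributes +1.4278 in⁴
  horizontal leg (remainder): d = -0.72857 in → contributes +0.52932 in⁴
Total I = 1.9571 in⁴.
Radius of gyration: k = √(I/A) = √(1.9571 / 1.8375) = 1.032 in.

k_x ≈ 1.03 in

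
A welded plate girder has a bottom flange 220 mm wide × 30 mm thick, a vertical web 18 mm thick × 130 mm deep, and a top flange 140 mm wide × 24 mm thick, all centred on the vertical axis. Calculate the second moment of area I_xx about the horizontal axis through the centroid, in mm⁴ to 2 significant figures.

I_xx ≈ 6.0 × 10⁷ mm⁴

Treat the section as a set of non-overlapping primitives; coordinates are from the bounding-box lower-left.
Bottom plate: 220 × 30, A = 6 600 mm², y = 15 mm, Ī = 495 000 mm⁴.
Web plate: 18 × 130, A = 2 340 mm², y = 95 mm, Ī = 3 295 500 mm⁴.
Top plate: 140 × 24, A = 3 360 mm², y = 172 mm, Ī = 161 280 mm⁴.
Centroid: ȳ = ΣA·y / ΣA = 73.11 mm.
Transfer each piece to the horizontal axis through the centroid using Ī + A·d² with d = y − 73.11:
  bottom plate: d = -58.11 mm → contributes +22 779 638 mm⁴
  web plate: d = 21.89 mm → contributes +4 417 038 mm⁴
  top plate: d = 98.89 mm → contributes +33 021 283 mm⁴
Total I = 60 217 958 mm⁴.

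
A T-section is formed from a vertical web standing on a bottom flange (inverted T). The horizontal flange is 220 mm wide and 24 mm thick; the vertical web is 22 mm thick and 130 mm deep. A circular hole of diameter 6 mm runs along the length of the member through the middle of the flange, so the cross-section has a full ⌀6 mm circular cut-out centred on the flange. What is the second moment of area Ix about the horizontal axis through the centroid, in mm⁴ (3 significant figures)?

Ix ≈ 1.53 × 10⁷ mm⁴

Decompose the section into non-overlapping parts with the origin at the bottom-left of its bounding rectangle.
Flange: 220 × 24, A = 5 280 mm², y = 12 mm, Ī = 253 440 mm⁴.
Web: 22 × 130, A = 2 860 mm², y = 89 mm, Ī = 4 027 833 mm⁴.
Hole (subtracted): ⌀6, A = 28.274 mm², y = 12 mm, Ī = 63.617 mm⁴.
Centroid: ȳ = ΣA·y / ΣA = 39.148 mm.
Transfer each piece to the horizontal axis through the centroid using Ī + A·d² with d = y − 39.148:
  flange: d = -27.148 mm → contributes +4 144 975 mm⁴
  web: d = 49.852 mm → contributes +11 135 467 mm⁴
  hole: d = -27.148 mm → contributes −20 903 mm⁴
Total I = 15 259 539 mm⁴.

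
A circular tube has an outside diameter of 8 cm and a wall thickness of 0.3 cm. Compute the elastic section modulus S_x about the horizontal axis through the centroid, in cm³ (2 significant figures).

S_x ≈ 13 cm³

Break the section into simple shapes (no overlaps), measuring from the bottom-left corner of the bounding box.
Outer circle: ⌀8, A = 50.27 cm², y = 4 cm, Ī = 201.1 cm⁴.
Bore (subtracted): ⌀7.4, A = 43.01 cm², y = 4 cm, Ī = 147.2 cm⁴.
By symmetry the centroid is at mid-height, ȳ = 4 cm.
All pieces are centred on the horizontal axis through the centroid, so I = ΣĪ (holes subtracted) = 53.87 cm⁴.
Extreme fibre distance c = 4 cm; S = I/c = 13.47 cm³.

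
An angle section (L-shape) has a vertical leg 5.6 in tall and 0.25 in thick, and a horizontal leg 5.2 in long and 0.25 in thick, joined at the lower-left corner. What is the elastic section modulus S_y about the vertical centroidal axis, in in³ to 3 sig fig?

Decompose the section into non-overlapping parts with the origin at the bottom-left of its bounding rectangle.
Vertical leg: 0.25 × 5.6, A = 1.4 in², x = 0.125 in, Ī = 0.0072917 in⁴.
Horizontal leg (remainder): 4.95 × 0.25, A = 1.2375 in², x = 2.725 in, Ī = 2.5268 in⁴.
Centroid: x̄ = ΣA·x / ΣA = 1.3449 in.
Transfer each piece to the vertical centroidal axis using Ī + A·d² with d = x − 1.3449:
  vertical leg: d = -1.2199 in → contributes +2.0907 in⁴
  horizontal leg (remainder): d = 1.3801 in → contributes +4.8838 in⁴
Total I = 6.9746 in⁴.
Extreme fibre distance c = 3.8551 in; S = I/c = 1.8092 in³.

S_y ≈ 1.81 in³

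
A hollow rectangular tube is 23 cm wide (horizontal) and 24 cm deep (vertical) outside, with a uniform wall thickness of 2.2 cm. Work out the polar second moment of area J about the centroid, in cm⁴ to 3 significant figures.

J ≈ 2.86 × 10⁴ cm⁴

Split into non-overlapping primitives; take the origin at the lower-left of the bounding box.
Outer rectangle: 23 × 24, A = 552 cm², y = 12 cm, Ī = 26 496 cm⁴.
Inner void (subtracted): 18.6 × 19.6, A = 364.56 cm², y = 12 cm, Ī = 11 671 cm⁴.
By symmetry the centroid is at mid-height, ȳ = 12 cm.
All pieces are centred on the centroidal x-axis, so I = ΣĪ (holes subtracted) = 14 825 cm⁴.
Repeating about the centroidal y-axis gives I_y = 13 824 cm⁴.
Polar second moment: J = I_x + I_y = 28 649 cm⁴.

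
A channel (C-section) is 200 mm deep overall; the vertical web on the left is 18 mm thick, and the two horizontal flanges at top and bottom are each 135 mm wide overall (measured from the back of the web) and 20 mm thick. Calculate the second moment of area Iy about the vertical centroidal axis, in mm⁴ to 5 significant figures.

Treat the section as a set of non-overlapping primitives; coordinates are from the bounding-box lower-left.
Web: 18 × 200, A = 3 600 mm², x = 9 mm, Ī = 97 200 mm⁴.
Top flange (beyond web): 117 × 20, A = 2 340 mm², x = 76.5 mm, Ī = 2 669 355 mm⁴.
Bottom flange (beyond web): 117 × 20, A = 2 340 mm², x = 76.5 mm, Ī = 2 669 355 mm⁴.
Centroid: x̄ = ΣA·x / ΣA = 47.15217 mm.
Transfer each piece to the vertical centroidal axis using Ī + A·d² with d = x − 47.15217:
  web: d = -38.15217 mm → contributes +5 337 318 mm⁴
  top flange (beyond web): d = 29.34783 mm → contributes +4 684 785 mm⁴
  bottom flange (beyond web): d = 29.34783 mm → contributes +4 684 785 mm⁴
Total I = 14 706 888 mm⁴.

Iy ≈ 1.4707 × 10⁷ mm⁴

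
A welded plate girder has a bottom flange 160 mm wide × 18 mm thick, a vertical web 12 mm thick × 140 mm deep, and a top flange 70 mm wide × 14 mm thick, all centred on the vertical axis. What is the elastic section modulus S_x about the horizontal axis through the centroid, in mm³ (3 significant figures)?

Split into non-overlapping primitives; take the origin at the lower-left of the bounding box.
Bottom plate: 160 × 18, A = 2 880 mm², y = 9 mm, Ī = 77 760 mm⁴.
Web plate: 12 × 140, A = 1 680 mm², y = 88 mm, Ī = 2 744 000 mm⁴.
Top plate: 70 × 14, A = 980 mm², y = 165 mm, Ī = 16 007 mm⁴.
Centroid: ȳ = ΣA·y / ΣA = 60.552 mm.
Transfer each piece to the horizontal axis through the centroid using Ī + A·d² with d = y − 60.552:
  bottom plate: d = -51.552 mm → contributes +7 731 776 mm⁴
  web plate: d = 27.448 mm → contributes +4 009 668 mm⁴
  top plate: d = 104.45 mm → contributes +10 707 133 mm⁴
Total I = 22 448 576 mm⁴.
Extreme fibre distance c = 111.45 mm; S = I/c = 201 427 mm³.

S_x ≈ 2.01 × 10⁵ mm³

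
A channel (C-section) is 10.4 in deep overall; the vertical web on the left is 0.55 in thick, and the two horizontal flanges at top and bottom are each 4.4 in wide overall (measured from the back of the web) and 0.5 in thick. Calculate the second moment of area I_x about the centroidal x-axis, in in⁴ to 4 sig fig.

I_x ≈ 146.0 in⁴

Break the section into simple shapes (no overlaps), measuring from the bottom-left corner of the bounding box.
Web: 0.55 × 10.4, A = 5.72 in², y = 5.2 in, Ī = 51.5563 in⁴.
Top flange (beyond web): 3.85 × 0.5, A = 1.925 in², y = 10.15 in, Ī = 0.0401042 in⁴.
Bottom flange (beyond web): 3.85 × 0.5, A = 1.925 in², y = 0.25 in, Ī = 0.0401042 in⁴.
By symmetry the centroid is at mid-height, ȳ = 5.2 in.
Transfer each piece to the centroidal x-axis using Ī + A·d² with d = y − 5.2:
  web: d = 0 in → contributes +51.5563 in⁴
  top flange (beyond web): d = 4.95 in → contributes +47.2074 in⁴
  bottom flange (beyond web): d = -4.95 in → contributes +47.2074 in⁴
Total I = 145.971 in⁴.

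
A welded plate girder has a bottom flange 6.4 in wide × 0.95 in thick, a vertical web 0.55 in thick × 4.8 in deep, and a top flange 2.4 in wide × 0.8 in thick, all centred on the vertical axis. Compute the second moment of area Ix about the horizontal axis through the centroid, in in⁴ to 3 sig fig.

Ix ≈ 57.2 in⁴

Split into non-overlapping primitives; take the origin at the lower-left of the bounding box.
Bottom plate: 6.4 × 0.95, A = 6.08 in², y = 0.475 in, Ī = 0.45727 in⁴.
Web plate: 0.55 × 4.8, A = 2.64 in², y = 3.35 in, Ī = 5.0688 in⁴.
Top plate: 2.4 × 0.8, A = 1.92 in², y = 6.15 in, Ī = 0.1024 in⁴.
Centroid: ȳ = ΣA·y / ΣA = 2.2124 in.
Transfer each piece to the horizontal axis through the centroid using Ī + A·d² with d = y − 2.2124:
  bottom plate: d = -1.7374 in → contributes +18.81 in⁴
  web plate: d = 1.1376 in → contributes +8.4853 in⁴
  top plate: d = 3.9376 in → contributes +29.871 in⁴
Total I = 57.167 in⁴.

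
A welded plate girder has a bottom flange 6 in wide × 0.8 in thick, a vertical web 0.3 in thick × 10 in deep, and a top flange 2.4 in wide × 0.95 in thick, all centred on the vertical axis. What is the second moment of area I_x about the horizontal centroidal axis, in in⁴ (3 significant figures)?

Decompose the section into non-overlapping parts with the origin at the bottom-left of its bounding rectangle.
Bottom plate: 6 × 0.8, A = 4.8 in², y = 0.4 in, Ī = 0.256 in⁴.
Web plate: 0.3 × 10, A = 3 in², y = 5.8 in, Ī = 25 in⁴.
Top plate: 2.4 × 0.95, A = 2.28 in², y = 11.275 in, Ī = 0.17148 in⁴.
Centroid: ȳ = ΣA·y / ΣA = 4.467 in.
Transfer each piece to the horizontal centroidal axis using Ī + A·d² with d = y − 4.467:
  bottom plate: d = -4.067 in → contributes +79.649 in⁴
  web plate: d = 1.333 in → contributes +30.331 in⁴
  top plate: d = 6.808 in → contributes +105.85 in⁴
Total I = 215.83 in⁴.

I_x ≈ 216 in⁴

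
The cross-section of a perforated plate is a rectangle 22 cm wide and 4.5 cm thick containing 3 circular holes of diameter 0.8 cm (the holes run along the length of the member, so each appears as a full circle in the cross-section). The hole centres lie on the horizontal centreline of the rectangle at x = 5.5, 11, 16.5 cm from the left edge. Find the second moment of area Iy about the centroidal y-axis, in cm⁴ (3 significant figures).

Iy ≈ 3960 cm⁴

Decompose the section into non-overlapping parts with the origin at the bottom-left of its bounding rectangle.
Plate: 22 × 4.5, A = 99 cm², x = 11 cm, Ī = 3 993 cm⁴.
Hole 1 (subtracted): ⌀0.8, A = 0.50265 cm², x = 5.5 cm, Ī = 0.020106 cm⁴.
Hole 2 (subtracted): ⌀0.8, A = 0.50265 cm², x = 11 cm, Ī = 0.020106 cm⁴.
Hole 3 (subtracted): ⌀0.8, A = 0.50265 cm², x = 16.5 cm, Ī = 0.020106 cm⁴.
By symmetry the centroid is at mid-width, x̄ = 11 cm.
Transfer each piece to the centroidal y-axis using Ī + A·d² with d = x − 11:
  plate: d = 0 cm → contributes +3 993 cm⁴
  hole 1: d = -5.5 cm → contributes −15.225 cm⁴
  hole 2: d = 0 cm → contributes −0.020106 cm⁴
  hole 3: d = 5.5 cm → contributes −15.225 cm⁴
Total I = 3962.5 cm⁴.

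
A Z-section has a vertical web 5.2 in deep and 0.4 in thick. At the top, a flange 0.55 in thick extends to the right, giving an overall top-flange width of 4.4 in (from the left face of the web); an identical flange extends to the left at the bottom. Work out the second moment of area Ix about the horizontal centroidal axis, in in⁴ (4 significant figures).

Break the section into simple shapes (no overlaps), measuring from the bottom-left corner of the bounding box.
Web: 0.4 × 5.2, A = 2.08 in², y = 2.6 in, Ī = 4.68693 in⁴.
Top flange (beyond web): 4 × 0.55, A = 2.2 in², y = 4.925 in, Ī = 0.0554583 in⁴.
Bottom flange (beyond web): 4 × 0.55, A = 2.2 in², y = 0.275 in, Ī = 0.0554583 in⁴.
Centroid: ȳ = ΣA·y / ΣA = 2.6 in.
Transfer each piece to the horizontal centroidal axis using Ī + A·d² with d = y − 2.6:
  web: d = 0 in → contributes +4.68693 in⁴
  top flange (beyond web): d = 2.325 in → contributes +11.9478 in⁴
  bottom flange (beyond web): d = -2.325 in → contributes +11.9478 in⁴
Total I = 28.5826 in⁴.

Ix ≈ 28.58 in⁴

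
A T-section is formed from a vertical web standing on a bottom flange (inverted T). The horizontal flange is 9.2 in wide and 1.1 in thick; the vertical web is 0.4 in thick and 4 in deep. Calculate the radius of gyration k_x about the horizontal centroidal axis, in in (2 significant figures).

k_x ≈ 1.0 in

Break the section into simple shapes (no overlaps), measuring from the bottom-left corner of the bounding box.
Flange: 9.2 × 1.1, A = 10.12 in², y = 0.55 in, Ī = 1.02 in⁴.
Web: 0.4 × 4, A = 1.6 in², y = 3.1 in, Ī = 2.133 in⁴.
Centroid: ȳ = ΣA·y / ΣA = 0.8981 in.
Transfer each piece to the horizontal centroidal axis using Ī + A·d² with d = y − 0.8981:
  flange: d = -0.3481 in → contributes +2.247 in⁴
  web: d = 2.202 in → contributes +9.891 in⁴
Total I = 12.14 in⁴.
Radius of gyration: k = √(I/A) = √(12.14 / 11.72) = 1.018 in.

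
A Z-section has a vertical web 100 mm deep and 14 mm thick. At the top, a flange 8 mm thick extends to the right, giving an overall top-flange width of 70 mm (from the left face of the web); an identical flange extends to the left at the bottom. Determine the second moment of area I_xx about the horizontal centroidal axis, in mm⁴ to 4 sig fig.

I_xx ≈ 3.067 × 10⁶ mm⁴

Break the section into simple shapes (no overlaps), measuring from the bottom-left corner of the bounding box.
Web: 14 × 100, A = 1 400 mm², y = 50 mm, Ī = 1 166 667 mm⁴.
Top flange (beyond web): 56 × 8, A = 448 mm², y = 96 mm, Ī = 2389.33 mm⁴.
Bottom flange (beyond web): 56 × 8, A = 448 mm², y = 4 mm, Ī = 2389.33 mm⁴.
Centroid: ȳ = ΣA·y / ΣA = 50 mm.
Transfer each piece to the horizontal centroidal axis using Ī + A·d² with d = y − 50:
  web: d = 0 mm → contributes +1 166 667 mm⁴
  top flange (beyond web): d = 46 mm → contributes +950 357 mm⁴
  bottom flange (beyond web): d = -46 mm → contributes +950 357 mm⁴
Total I = 3 067 381 mm⁴.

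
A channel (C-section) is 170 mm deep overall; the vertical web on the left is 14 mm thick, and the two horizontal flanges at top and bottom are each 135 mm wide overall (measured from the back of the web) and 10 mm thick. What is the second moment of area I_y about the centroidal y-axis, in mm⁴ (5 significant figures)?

I_y ≈ 8.4586 × 10⁶ mm⁴

Break the section into simple shapes (no overlaps), measuring from the bottom-left corner of the bounding box.
Web: 14 × 170, A = 2 380 mm², x = 7 mm, Ī = 38873.33 mm⁴.
Top flange (beyond web): 121 × 10, A = 1 210 mm², x = 74.5 mm, Ī = 1 476 301 mm⁴.
Bottom flange (beyond web): 121 × 10, A = 1 210 mm², x = 74.5 mm, Ī = 1 476 301 mm⁴.
Centroid: x̄ = ΣA·x / ΣA = 41.03125 mm.
Transfer each piece to the centroidal y-axis using Ī + A·d² with d = x − 41.03125:
  web: d = -34.03125 mm → contributes +2 795 213 mm⁴
  top flange (beyond web): d = 33.46875 mm → contributes +2 831 691 mm⁴
  bottom flange (beyond web): d = 33.46875 mm → contributes +2 831 691 mm⁴
Total I = 8 458 595 mm⁴.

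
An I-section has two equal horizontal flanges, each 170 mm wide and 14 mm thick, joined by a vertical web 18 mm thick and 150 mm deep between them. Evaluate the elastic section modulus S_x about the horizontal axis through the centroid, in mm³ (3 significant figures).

Decompose the section into non-overlapping parts with the origin at the bottom-left of its bounding rectangle.
Bottom flange: 170 × 14, A = 2 380 mm², y = 7 mm, Ī = 38 873 mm⁴.
Web: 18 × 150, A = 2 700 mm², y = 89 mm, Ī = 5 062 500 mm⁴.
Top flange: 170 × 14, A = 2 380 mm², y = 171 mm, Ī = 38 873 mm⁴.
By symmetry the centroid is at mid-height, ȳ = 89 mm.
Transfer each piece to the horizontal axis through the centroid using Ī + A·d² with d = y − 89:
  bottom flange: d = -82 mm → contributes +16 041 993 mm⁴
  web: d = 0 mm → contributes +5 062 500 mm⁴
  top flange: d = 82 mm → contributes +16 041 993 mm⁴
Total I = 37 146 487 mm⁴.
Extreme fibre distance c = 89 mm; S = I/c = 417 376 mm³.

S_x ≈ 4.17 × 10⁵ mm³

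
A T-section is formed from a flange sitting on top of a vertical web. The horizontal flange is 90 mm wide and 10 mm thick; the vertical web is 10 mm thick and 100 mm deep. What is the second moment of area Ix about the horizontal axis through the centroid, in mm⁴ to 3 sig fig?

Ix ≈ 2.27 × 10⁶ mm⁴

Break the section into simple shapes (no overlaps), measuring from the bottom-left corner of the bounding box.
Flange: 90 × 10, A = 900 mm², y = 105 mm, Ī = 7 500 mm⁴.
Web: 10 × 100, A = 1 000 mm², y = 50 mm, Ī = 833 333 mm⁴.
Centroid: ȳ = ΣA·y / ΣA = 76.053 mm.
Transfer each piece to the horizontal axis through the centroid using Ī + A·d² with d = y − 76.053:
  flange: d = 28.947 mm → contributes +761 655 mm⁴
  web: d = -26.053 mm → contributes +1 512 073 mm⁴
Total I = 2 273 728 mm⁴.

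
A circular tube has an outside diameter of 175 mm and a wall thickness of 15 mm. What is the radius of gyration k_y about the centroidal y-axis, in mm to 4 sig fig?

Break the section into simple shapes (no overlaps), measuring from the bottom-left corner of the bounding box.
Outer circle: ⌀175, A = 24052.8 mm², x = 87.5 mm, Ī = 46 038 598 mm⁴.
Bore (subtracted): ⌀145, A = 16 513 mm², x = 87.5 mm, Ī = 21 699 109 mm⁴.
By symmetry the centroid is at mid-width, x̄ = 87.5 mm.
All pieces are centred on the centroidal y-axis, so I = ΣĪ (holes subtracted) = 24 339 489 mm⁴.
Radius of gyration: k = √(I/A) = √(24 339 489 / 7539.82) = 56.8166 mm.

k_y ≈ 56.82 mm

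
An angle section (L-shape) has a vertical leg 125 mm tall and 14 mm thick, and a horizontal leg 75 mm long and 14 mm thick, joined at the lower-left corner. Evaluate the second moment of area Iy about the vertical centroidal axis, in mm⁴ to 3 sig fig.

Iy ≈ 1.10 × 10⁶ mm⁴

Decompose the section into non-overlapping parts with the origin at the bottom-left of its bounding rectangle.
Vertical leg: 14 × 125, A = 1 750 mm², x = 7 mm, Ī = 28 583 mm⁴.
Horizontal leg (remainder): 61 × 14, A = 854 mm², x = 44.5 mm, Ī = 264 811 mm⁴.
Centroid: x̄ = ΣA·x / ΣA = 19.298 mm.
Transfer each piece to the vertical centroidal axis using Ī + A·d² with d = x − 19.298:
  vertical leg: d = -12.298 mm → contributes +293 271 mm⁴
  horizontal leg (remainder): d = 25.202 mm → contributes +807 205 mm⁴
Total I = 1 100 476 mm⁴.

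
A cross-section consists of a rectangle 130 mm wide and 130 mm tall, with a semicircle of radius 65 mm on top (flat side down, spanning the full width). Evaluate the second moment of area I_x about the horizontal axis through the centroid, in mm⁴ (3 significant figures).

I_x ≈ 6.66 × 10⁷ mm⁴

Treat the section as a set of non-overlapping primitives; coordinates are from the bounding-box lower-left.
Rectangular body: 130 × 130, A = 16 900 mm², y = 65 mm, Ī = 23 800 833 mm⁴.
Semicircular cap: semicircle r = 65, A = 6636.6 mm², y = 157.59 mm, Ī = 1 959 230 mm⁴.
Centroid: ȳ = ΣA·y / ΣA = 91.107 mm.
Transfer each piece to the horizontal axis through the centroid using Ī + A·d² with d = y − 91.107:
  rectangular body: d = -26.107 mm → contributes +35 319 191 mm⁴
  semicircular cap: d = 66.48 mm → contributes +31 290 489 mm⁴
Total I = 66 609 680 mm⁴.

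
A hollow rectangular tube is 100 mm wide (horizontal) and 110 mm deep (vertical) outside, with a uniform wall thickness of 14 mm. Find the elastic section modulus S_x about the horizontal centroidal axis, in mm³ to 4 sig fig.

S_x ≈ 1.415 × 10⁵ mm³

Treat the section as a set of non-overlapping primitives; coordinates are from the bounding-box lower-left.
Outer rectangle: 100 × 110, A = 11 000 mm², y = 55 mm, Ī = 11 091 667 mm⁴.
Inner void (subtracted): 72 × 82, A = 5 904 mm², y = 55 mm, Ī = 3 308 208 mm⁴.
By symmetry the centroid is at mid-height, ȳ = 55 mm.
All pieces are centred on the horizontal centroidal axis, so I = ΣĪ (holes subtracted) = 7 783 459 mm⁴.
Extreme fibre distance c = 55 mm; S = I/c = 141 517 mm³.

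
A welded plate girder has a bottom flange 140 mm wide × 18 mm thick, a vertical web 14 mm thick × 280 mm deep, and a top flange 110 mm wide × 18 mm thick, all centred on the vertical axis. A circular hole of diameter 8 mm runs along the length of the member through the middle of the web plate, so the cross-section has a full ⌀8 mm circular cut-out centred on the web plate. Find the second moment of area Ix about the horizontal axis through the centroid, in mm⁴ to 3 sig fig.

Split into non-overlapping primitives; take the origin at the lower-left of the bounding box.
Bottom plate: 140 × 18, A = 2 520 mm², y = 9 mm, Ī = 68 040 mm⁴.
Web plate: 14 × 280, A = 3 920 mm², y = 158 mm, Ī = 25 610 667 mm⁴.
Top plate: 110 × 18, A = 1 980 mm², y = 307 mm, Ī = 53 460 mm⁴.
Hole (subtracted): ⌀8, A = 50.265 mm², y = 158 mm, Ī = 201.06 mm⁴.
Centroid: ȳ = ΣA·y / ΣA = 148.39 mm.
Transfer each piece to the horizontal axis through the centroid using Ī + A·d² with d = y − 148.39:
  bottom plate: d = -139.39 mm → contributes +49 028 308 mm⁴
  web plate: d = 9.6132 mm → contributes +25 972 929 mm⁴
  top plate: d = 158.61 mm → contributes +49 866 597 mm⁴
  hole: d = 9.6132 mm → contributes −4846.3 mm⁴
Total I = 124 862 987 mm⁴.

Ix ≈ 1.25 × 10⁸ mm⁴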